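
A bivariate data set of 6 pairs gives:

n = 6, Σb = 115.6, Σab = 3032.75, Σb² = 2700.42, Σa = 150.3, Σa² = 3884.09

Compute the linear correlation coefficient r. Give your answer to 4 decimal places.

r = (nΣab − ΣaΣb) / √[(nΣa² − (Σa)²)(nΣb² − (Σb)²)]
Numerator: 6×3032.75 − 150.3×115.6 = 821.82
Denominator: √[(23304.54 − 22590.09)(16202.52 − 13363.36)] = √[714.45 × 2839.16] = 1424.2324
r = 821.82 / 1424.2324 ≈ 0.5770

0.5770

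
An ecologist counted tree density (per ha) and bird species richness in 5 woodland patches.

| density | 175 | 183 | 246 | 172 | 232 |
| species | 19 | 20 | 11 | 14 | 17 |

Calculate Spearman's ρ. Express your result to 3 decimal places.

-0.300

Rank density: 2, 3, 5, 1, 4
Rank species: 4, 5, 1, 2, 3
d = rank(density) − rank(species): -2, -2, 4, -1, 1; Σd² = 26
ρ = 1 − 6Σd² / [n(n²−1)] = 1 − 6×26 / (5×24) = 1 − 156/120 ≈ -0.300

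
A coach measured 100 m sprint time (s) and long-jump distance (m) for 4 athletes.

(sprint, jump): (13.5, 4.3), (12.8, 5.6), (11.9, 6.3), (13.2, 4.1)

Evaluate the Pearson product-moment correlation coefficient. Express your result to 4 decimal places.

-0.9264

n = 4, Σx = 51.4, Σy = 20.3, Σx² = 661.94, Σy² = 106.35, Σxy = 258.82
nΣxy − ΣxΣy = 1035.28 − 1043.42 = -8.14
nΣx² − (Σx)² = 2647.76 − 2641.96 = 5.8; nΣy² − (Σy)² = 425.4 − 412.09 = 13.31
r = -8.14 / √(5.8 × 13.31) = -8.14 / 8.7862 ≈ -0.9264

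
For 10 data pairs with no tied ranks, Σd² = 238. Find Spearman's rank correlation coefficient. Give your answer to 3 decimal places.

ρ = 1 − 6Σd² / [n(n²−1)] = 1 − 6×238 / (10×99)
  = 1 − 1428/990 = 1 − 1.4424 ≈ -0.442

-0.442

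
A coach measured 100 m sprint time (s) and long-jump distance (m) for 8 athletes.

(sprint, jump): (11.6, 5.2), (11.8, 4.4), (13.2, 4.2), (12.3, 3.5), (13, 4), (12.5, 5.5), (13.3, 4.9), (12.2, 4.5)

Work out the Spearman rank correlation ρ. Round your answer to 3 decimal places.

-0.167

Rank sprint: 1, 2, 7, 4, 6, 5, 8, 3
Rank jump: 7, 4, 3, 1, 2, 8, 6, 5
d = rank(sprint) − rank(jump): -6, -2, 4, 3, 4, -3, 2, -2; Σd² = 98
ρ = 1 − 6Σd² / [n(n²−1)] = 1 − 6×98 / (8×63) = 1 − 588/504 ≈ -0.167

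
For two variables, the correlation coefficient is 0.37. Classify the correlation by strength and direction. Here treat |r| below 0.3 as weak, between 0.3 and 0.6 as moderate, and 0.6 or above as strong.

r = 0.37 > 0 so the relationship is positive.
|r| = 0.37, which falls in the moderate range.

moderate positive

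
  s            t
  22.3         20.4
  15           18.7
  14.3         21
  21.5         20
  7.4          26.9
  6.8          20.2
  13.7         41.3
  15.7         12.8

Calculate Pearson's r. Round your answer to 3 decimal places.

n = 8, Σs = 116.7, Σt = 181.3, Σs² = 1924.21, Σt² = 4608.03, Σst = 2568.91
nΣst − ΣsΣt = 20551.28 − 21157.71 = -606.43
nΣs² − (Σs)² = 15393.68 − 13618.89 = 1774.79; nΣt² − (Σt)² = 36864.24 − 32869.69 = 3994.55
r = -606.43 / √(1774.79 × 3994.55) = -606.43 / 2662.6091 ≈ -0.228

-0.228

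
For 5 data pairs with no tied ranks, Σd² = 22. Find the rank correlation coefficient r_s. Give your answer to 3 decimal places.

ρ = 1 − 6Σd² / [n(n²−1)] = 1 − 6×22 / (5×24)
  = 1 − 132/120 = 1 − 1.1000 ≈ -0.100

-0.100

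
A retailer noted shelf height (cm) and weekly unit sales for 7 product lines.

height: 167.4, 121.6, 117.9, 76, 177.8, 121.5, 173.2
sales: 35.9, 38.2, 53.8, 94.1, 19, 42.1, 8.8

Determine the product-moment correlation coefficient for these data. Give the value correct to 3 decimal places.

n = 7, Σx = 955.4, Σy = 291.9, Σx² = 138859.06, Σy² = 16708.15, Σxy = 34166.91
nΣxy − ΣxΣy = 239168.37 − 278881.26 = -39712.89
nΣx² − (Σx)² = 972013.42 − 912789.16 = 59224.26; nΣy² − (Σy)² = 116957.05 − 85205.61 = 31751.44
r = -39712.89 / √(59224.26 × 31751.44) = -39712.89 / 43364.2196 ≈ -0.916

-0.916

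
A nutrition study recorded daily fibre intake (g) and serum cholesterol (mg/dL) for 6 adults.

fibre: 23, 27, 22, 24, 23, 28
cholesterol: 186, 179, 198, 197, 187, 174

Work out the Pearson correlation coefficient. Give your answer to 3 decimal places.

n = 6, Σx = 147, Σy = 1121, Σx² = 3631, Σy² = 209895, Σxy = 27368
nΣxy − ΣxΣy = 164208 − 164787 = -579
nΣx² − (Σx)² = 21786 − 21609 = 177; nΣy² − (Σy)² = 1259370 − 1256641 = 2729
r = -579 / √(177 × 2729) = -579 / 695.0058 ≈ -0.833

-0.833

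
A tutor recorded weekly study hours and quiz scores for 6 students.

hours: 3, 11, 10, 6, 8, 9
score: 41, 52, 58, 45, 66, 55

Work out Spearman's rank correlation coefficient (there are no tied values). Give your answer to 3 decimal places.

0.486

Rank hours: 1, 6, 5, 2, 3, 4
Rank score: 1, 3, 5, 2, 6, 4
d = rank(hours) − rank(score): 0, 3, 0, 0, -3, 0; Σd² = 18
ρ = 1 − 6Σd² / [n(n²−1)] = 1 − 6×18 / (6×35) = 1 − 108/210 ≈ 0.486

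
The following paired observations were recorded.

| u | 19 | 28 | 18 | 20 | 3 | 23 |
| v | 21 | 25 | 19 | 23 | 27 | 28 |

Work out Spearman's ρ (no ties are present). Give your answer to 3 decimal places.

Rank u: 3, 6, 2, 4, 1, 5
Rank v: 2, 4, 1, 3, 5, 6
d = rank(u) − rank(v): 1, 2, 1, 1, -4, -1; Σd² = 24
ρ = 1 − 6Σd² / [n(n²−1)] = 1 − 6×24 / (6×35) = 1 − 144/210 ≈ 0.314

0.314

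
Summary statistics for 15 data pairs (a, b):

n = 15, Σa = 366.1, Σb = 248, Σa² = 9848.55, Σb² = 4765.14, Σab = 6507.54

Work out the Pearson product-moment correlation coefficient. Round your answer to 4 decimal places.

0.5835

r = (nΣab − ΣaΣb) / √[(nΣa² − (Σa)²)(nΣb² − (Σb)²)]
Numerator: 15×6507.54 − 366.1×248 = 6820.3
Denominator: √[(147728.25 − 134029.21)(71477.1 − 61504)] = √[13699.04 × 9973.1] = 11688.5369
r = 6820.3 / 11688.5369 ≈ 0.5835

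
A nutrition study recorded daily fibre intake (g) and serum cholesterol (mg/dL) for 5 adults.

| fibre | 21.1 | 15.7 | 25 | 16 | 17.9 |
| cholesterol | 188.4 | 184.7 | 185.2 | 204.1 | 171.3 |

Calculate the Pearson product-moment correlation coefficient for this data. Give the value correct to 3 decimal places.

-0.186

n = 5, Σx = 95.7, Σy = 933.7, Σx² = 1893.11, Σy² = 174908.19, Σxy = 17836.9
nΣxy − ΣxΣy = 89184.5 − 89355.09 = -170.59
nΣx² − (Σx)² = 9465.55 − 9158.49 = 307.06; nΣy² − (Σy)² = 874540.95 − 871795.69 = 2745.26
r = -170.59 / √(307.06 × 2745.26) = -170.59 / 918.1283 ≈ -0.186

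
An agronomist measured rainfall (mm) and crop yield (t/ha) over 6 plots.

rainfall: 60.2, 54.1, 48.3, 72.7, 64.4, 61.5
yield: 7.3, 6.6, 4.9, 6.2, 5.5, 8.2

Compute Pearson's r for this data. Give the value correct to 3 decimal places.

0.252

n = 6, Σx = 361.2, Σy = 38.7, Σx² = 22098.64, Σy² = 256.79, Σxy = 2342.43
nΣxy − ΣxΣy = 14054.58 − 13978.44 = 76.14
nΣx² − (Σx)² = 132591.84 − 130465.44 = 2126.4; nΣy² − (Σy)² = 1540.74 − 1497.69 = 43.05
r = 76.14 / √(2126.4 × 43.05) = 76.14 / 302.5583 ≈ 0.252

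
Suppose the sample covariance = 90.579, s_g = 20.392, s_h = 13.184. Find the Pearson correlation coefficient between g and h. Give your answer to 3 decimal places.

0.337

r = Cov(g,h) / (s_g · s_h) = 90.579 / (20.392 × 13.184)
  = 90.579 / 268.8481 ≈ 0.337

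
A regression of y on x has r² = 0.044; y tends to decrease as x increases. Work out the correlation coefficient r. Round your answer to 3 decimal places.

|r| = √0.044 = 0.210
The association is negative, so r = −0.210.

-0.210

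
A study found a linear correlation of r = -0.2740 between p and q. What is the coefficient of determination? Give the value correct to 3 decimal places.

r² = (-0.2740)² = 0.075

0.075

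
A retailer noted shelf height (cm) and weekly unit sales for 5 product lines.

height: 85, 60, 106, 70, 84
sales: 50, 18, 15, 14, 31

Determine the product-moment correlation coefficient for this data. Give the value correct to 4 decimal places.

n = 5, Σx = 405, Σy = 128, Σx² = 34017, Σy² = 4206, Σxy = 10504
nΣxy − ΣxΣy = 52520 − 51840 = 680
nΣx² − (Σx)² = 170085 − 164025 = 6060; nΣy² − (Σy)² = 21030 − 16384 = 4646
r = 680 / √(6060 × 4646) = 680 / 5306.1059 ≈ 0.1282

0.1282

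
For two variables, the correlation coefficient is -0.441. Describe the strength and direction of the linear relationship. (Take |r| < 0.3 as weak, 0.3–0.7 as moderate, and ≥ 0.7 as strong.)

moderate negative

r = -0.441 < 0 so the relationship is negative.
|r| = 0.441, which falls in the moderate range.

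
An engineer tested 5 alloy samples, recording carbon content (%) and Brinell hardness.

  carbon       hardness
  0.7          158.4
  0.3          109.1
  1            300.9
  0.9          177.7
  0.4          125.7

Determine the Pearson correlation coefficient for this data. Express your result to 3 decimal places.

0.859

n = 5, Σx = 3.3, Σy = 871.8, Σx² = 2.55, Σy² = 174911.96, Σxy = 654.72
nΣxy − ΣxΣy = 3273.6 − 2876.94 = 396.66
nΣx² − (Σx)² = 12.75 − 10.89 = 1.86; nΣy² − (Σy)² = 874559.8 − 760035.24 = 114524.56
r = 396.66 / √(1.86 × 114524.56) = 396.66 / 461.5362 ≈ 0.859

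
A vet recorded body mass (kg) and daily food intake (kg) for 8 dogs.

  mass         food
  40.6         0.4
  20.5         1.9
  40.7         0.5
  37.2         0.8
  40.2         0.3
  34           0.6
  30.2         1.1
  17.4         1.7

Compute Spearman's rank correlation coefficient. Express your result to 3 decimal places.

Rank mass: 7, 2, 8, 5, 6, 4, 3, 1
Rank food: 2, 8, 3, 5, 1, 4, 6, 7
d = rank(mass) − rank(food): 5, -6, 5, 0, 5, 0, -3, -6; Σd² = 156
ρ = 1 − 6Σd² / [n(n²−1)] = 1 − 6×156 / (8×63) = 1 − 936/504 ≈ -0.857

-0.857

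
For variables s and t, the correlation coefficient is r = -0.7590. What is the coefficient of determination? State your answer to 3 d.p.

0.576

r² = (-0.7590)² = 0.576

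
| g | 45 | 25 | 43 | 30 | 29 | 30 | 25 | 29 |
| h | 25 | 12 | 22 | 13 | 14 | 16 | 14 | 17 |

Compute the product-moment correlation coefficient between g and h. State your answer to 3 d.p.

0.946

n = 8, Σg = 256, Σh = 133, Σg² = 8606, Σh² = 2359, Σgh = 4490
nΣgh − ΣgΣh = 35920 − 34048 = 1872
nΣg² − (Σg)² = 68848 − 65536 = 3312; nΣh² − (Σh)² = 18872 − 17689 = 1183
r = 1872 / √(3312 × 1183) = 1872 / 1979.4181 ≈ 0.946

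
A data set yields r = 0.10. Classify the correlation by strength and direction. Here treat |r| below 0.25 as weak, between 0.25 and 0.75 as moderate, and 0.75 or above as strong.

weak positive

r = 0.10 > 0 so the relationship is positive.
|r| = 0.10, which falls in the weak range.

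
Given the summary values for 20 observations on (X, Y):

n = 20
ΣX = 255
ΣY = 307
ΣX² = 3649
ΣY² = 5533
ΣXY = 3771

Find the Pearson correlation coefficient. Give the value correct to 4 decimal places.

-0.2507

r = (nΣXY − ΣXΣY) / √[(nΣX² − (ΣX)²)(nΣY² − (ΣY)²)]
Numerator: 20×3771 − 255×307 = -2865
Denominator: √[(72980 − 65025)(110660 − 94249)] = √[7955 × 16411] = 11425.8262
r = -2865 / 11425.8262 ≈ -0.2507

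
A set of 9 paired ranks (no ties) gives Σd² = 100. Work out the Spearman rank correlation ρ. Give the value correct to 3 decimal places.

0.167

ρ = 1 − 6Σd² / [n(n²−1)] = 1 − 6×100 / (9×80)
  = 1 − 600/720 = 1 − 0.8333 ≈ 0.167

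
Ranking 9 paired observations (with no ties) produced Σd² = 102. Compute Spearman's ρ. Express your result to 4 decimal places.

0.1500

ρ = 1 − 6Σd² / [n(n²−1)] = 1 − 6×102 / (9×80)
  = 1 − 612/720 = 1 − 0.85000 ≈ 0.1500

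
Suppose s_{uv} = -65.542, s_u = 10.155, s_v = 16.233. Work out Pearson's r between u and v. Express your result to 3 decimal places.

r = Cov(u,v) / (s_u · s_v) = -65.542 / (10.155 × 16.233)
  = -65.542 / 164.8461 ≈ -0.398

-0.398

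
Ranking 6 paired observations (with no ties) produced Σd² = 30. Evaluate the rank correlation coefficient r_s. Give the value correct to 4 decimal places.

0.1429

ρ = 1 − 6Σd² / [n(n²−1)] = 1 − 6×30 / (6×35)
  = 1 − 180/210 = 1 − 0.85714 ≈ 0.1429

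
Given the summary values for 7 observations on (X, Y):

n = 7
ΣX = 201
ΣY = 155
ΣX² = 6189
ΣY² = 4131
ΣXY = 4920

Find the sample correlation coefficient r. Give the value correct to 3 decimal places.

0.869

r = (nΣXY − ΣXΣY) / √[(nΣX² − (ΣX)²)(nΣY² − (ΣY)²)]
Numerator: 7×4920 − 201×155 = 3285
Denominator: √[(43323 − 40401)(28917 − 24025)] = √[2922 × 4892] = 3780.7967
r = 3285 / 3780.7967 ≈ 0.869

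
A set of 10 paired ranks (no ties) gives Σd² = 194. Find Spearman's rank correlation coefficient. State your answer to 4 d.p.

-0.1758

ρ = 1 − 6Σd² / [n(n²−1)] = 1 − 6×194 / (10×99)
  = 1 − 1164/990 = 1 − 1.17576 ≈ -0.1758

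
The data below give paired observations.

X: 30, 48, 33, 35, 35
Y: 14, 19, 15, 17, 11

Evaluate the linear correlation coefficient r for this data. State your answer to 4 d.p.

0.6659

n = 5, ΣX = 181, ΣY = 76, ΣX² = 6743, ΣY² = 1192, ΣXY = 2807
nΣXY − ΣXΣY = 14035 − 13756 = 279
nΣX² − (ΣX)² = 33715 − 32761 = 954; nΣY² − (ΣY)² = 5960 − 5776 = 184
r = 279 / √(954 × 184) = 279 / 418.9702 ≈ 0.6659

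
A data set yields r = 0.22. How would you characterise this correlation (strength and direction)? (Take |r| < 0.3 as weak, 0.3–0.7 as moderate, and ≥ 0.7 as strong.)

weak positive

r = 0.22 > 0 so the relationship is positive.
|r| = 0.22, which falls in the weak range.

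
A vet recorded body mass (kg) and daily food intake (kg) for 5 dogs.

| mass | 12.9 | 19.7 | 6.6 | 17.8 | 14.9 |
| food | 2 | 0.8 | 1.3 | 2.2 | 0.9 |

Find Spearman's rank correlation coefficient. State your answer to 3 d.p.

Rank mass: 2, 5, 1, 4, 3
Rank food: 4, 1, 3, 5, 2
d = rank(mass) − rank(food): -2, 4, -2, -1, 1; Σd² = 26
ρ = 1 − 6Σd² / [n(n²−1)] = 1 − 6×26 / (5×24) = 1 − 156/120 ≈ -0.300

-0.300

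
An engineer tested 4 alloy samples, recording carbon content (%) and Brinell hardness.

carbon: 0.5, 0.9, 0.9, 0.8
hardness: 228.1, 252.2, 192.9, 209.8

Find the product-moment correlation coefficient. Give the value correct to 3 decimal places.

n = 4, Σx = 3.1, Σy = 883, Σx² = 2.51, Σy² = 196860.9, Σxy = 682.48
nΣxy − ΣxΣy = 2729.92 − 2737.3 = -7.38
nΣx² − (Σx)² = 10.04 − 9.61 = 0.43; nΣy² − (Σy)² = 787443.6 − 779689 = 7754.6
r = -7.38 / √(0.43 × 7754.6) = -7.38 / 57.7449 ≈ -0.128

-0.128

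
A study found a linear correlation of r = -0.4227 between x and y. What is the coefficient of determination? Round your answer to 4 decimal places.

0.1787

r² = (-0.4227)² = 0.1787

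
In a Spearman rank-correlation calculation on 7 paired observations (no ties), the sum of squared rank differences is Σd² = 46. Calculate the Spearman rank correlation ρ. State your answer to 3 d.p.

0.179

ρ = 1 − 6Σd² / [n(n²−1)] = 1 − 6×46 / (7×48)
  = 1 − 276/336 = 1 − 0.8214 ≈ 0.179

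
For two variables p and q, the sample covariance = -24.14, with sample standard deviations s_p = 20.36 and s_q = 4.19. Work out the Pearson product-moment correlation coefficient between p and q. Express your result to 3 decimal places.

-0.283

r = Cov(p,q) / (s_p · s_q) = -24.14 / (20.36 × 4.19)
  = -24.14 / 85.3084 ≈ -0.283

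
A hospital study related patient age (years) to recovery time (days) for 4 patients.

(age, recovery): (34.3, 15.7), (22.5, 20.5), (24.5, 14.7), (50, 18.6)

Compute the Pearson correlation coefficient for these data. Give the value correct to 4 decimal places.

n = 4, Σx = 131.3, Σy = 69.5, Σx² = 4782.99, Σy² = 1228.79, Σxy = 2289.91
nΣxy − ΣxΣy = 9159.64 − 9125.35 = 34.29
nΣx² − (Σx)² = 19131.96 − 17239.69 = 1892.27; nΣy² − (Σy)² = 4915.16 − 4830.25 = 84.91
r = 34.29 / √(1892.27 × 84.91) = 34.29 / 400.8399 ≈ 0.0855

0.0855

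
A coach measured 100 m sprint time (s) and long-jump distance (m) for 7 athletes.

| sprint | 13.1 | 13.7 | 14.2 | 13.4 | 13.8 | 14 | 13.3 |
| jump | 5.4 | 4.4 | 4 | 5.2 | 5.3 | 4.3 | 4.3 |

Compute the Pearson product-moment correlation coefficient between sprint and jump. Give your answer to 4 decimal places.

n = 7, Σx = 95.5, Σy = 32.9, Σx² = 1303.83, Σy² = 156.63, Σxy = 448.03
nΣxy − ΣxΣy = 3136.21 − 3141.95 = -5.74
nΣx² − (Σx)² = 9126.81 − 9120.25 = 6.56; nΣy² − (Σy)² = 1096.41 − 1082.41 = 14
r = -5.74 / √(6.56 × 14) = -5.74 / 9.5833 ≈ -0.5990

-0.5990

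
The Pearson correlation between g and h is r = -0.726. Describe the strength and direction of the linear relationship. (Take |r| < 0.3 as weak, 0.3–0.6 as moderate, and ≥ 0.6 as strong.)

r = -0.726 < 0 so the relationship is negative.
|r| = 0.726, which falls in the strong range.

strong negative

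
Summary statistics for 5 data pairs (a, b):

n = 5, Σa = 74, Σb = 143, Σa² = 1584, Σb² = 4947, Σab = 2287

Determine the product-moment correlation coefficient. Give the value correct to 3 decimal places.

0.264

r = (nΣab − ΣaΣb) / √[(nΣa² − (Σa)²)(nΣb² − (Σb)²)]
Numerator: 5×2287 − 74×143 = 853
Denominator: √[(7920 − 5476)(24735 − 20449)] = √[2444 × 4286] = 3236.5080
r = 853 / 3236.5080 ≈ 0.264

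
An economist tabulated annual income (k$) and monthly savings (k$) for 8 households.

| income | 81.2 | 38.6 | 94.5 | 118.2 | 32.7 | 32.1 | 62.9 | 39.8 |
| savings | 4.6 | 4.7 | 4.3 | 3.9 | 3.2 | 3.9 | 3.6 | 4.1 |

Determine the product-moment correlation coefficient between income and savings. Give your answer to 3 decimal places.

0.202

n = 8, Σx = 500, Σy = 32.3, Σx² = 38625.04, Σy² = 132.17, Σxy = 2041.72
nΣxy − ΣxΣy = 16333.76 − 16150 = 183.76
nΣx² − (Σx)² = 309000.32 − 250000 = 59000.32; nΣy² − (Σy)² = 1057.36 − 1043.29 = 14.07
r = 183.76 / √(59000.32 × 14.07) = 183.76 / 911.1172 ≈ 0.202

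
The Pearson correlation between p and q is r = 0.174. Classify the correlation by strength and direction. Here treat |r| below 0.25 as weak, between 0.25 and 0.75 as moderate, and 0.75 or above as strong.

weak positive

r = 0.174 > 0 so the relationship is positive.
|r| = 0.174, which falls in the weak range.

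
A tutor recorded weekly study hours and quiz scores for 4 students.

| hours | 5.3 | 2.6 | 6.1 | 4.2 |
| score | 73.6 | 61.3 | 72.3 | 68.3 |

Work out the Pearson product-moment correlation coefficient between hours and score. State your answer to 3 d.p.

0.947

n = 4, Σx = 18.2, Σy = 275.5, Σx² = 89.7, Σy² = 19066.83, Σxy = 1277.35
nΣxy − ΣxΣy = 5109.4 − 5014.1 = 95.3
nΣx² − (Σx)² = 358.8 − 331.24 = 27.56; nΣy² − (Σy)² = 76267.32 − 75900.25 = 367.07
r = 95.3 / √(27.56 × 367.07) = 95.3 / 100.5806 ≈ 0.947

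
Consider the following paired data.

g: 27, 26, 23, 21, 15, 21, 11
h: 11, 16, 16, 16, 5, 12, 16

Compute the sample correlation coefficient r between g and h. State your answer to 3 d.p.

n = 7, Σg = 144, Σh = 92, Σg² = 3162, Σh² = 1314, Σgh = 1920
nΣgh − ΣgΣh = 13440 − 13248 = 192
nΣg² − (Σg)² = 22134 − 20736 = 1398; nΣh² − (Σh)² = 9198 − 8464 = 734
r = 192 / √(1398 × 734) = 192 / 1012.9817 ≈ 0.190

0.190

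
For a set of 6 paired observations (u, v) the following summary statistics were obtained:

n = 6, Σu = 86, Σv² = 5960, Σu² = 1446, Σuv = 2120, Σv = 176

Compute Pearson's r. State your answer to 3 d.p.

r = (nΣuv − ΣuΣv) / √[(nΣu² − (Σu)²)(nΣv² − (Σv)²)]
Numerator: 6×2120 − 86×176 = -2416
Denominator: √[(8676 − 7396)(35760 − 30976)] = √[1280 × 4784] = 2474.5747
r = -2416 / 2474.5747 ≈ -0.976

-0.976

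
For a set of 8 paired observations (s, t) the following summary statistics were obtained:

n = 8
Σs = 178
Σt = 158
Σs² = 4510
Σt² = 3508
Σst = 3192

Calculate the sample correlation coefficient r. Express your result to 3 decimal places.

r = (nΣst − ΣsΣt) / √[(nΣs² − (Σs)²)(nΣt² − (Σt)²)]
Numerator: 8×3192 − 178×158 = -2588
Denominator: √[(36080 − 31684)(28064 − 24964)] = √[4396 × 3100] = 3691.5579
r = -2588 / 3691.5579 ≈ -0.701

-0.701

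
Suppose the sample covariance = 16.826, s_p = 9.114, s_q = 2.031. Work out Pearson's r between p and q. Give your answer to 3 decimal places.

r = Cov(p,q) / (s_p · s_q) = 16.826 / (9.114 × 2.031)
  = 16.826 / 18.5105 ≈ 0.909

0.909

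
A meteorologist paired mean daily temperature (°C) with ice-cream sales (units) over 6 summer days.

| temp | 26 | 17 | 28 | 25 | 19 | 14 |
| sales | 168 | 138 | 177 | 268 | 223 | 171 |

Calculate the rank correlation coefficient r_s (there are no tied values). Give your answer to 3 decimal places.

Rank temp: 5, 2, 6, 4, 3, 1
Rank sales: 2, 1, 4, 6, 5, 3
d = rank(temp) − rank(sales): 3, 1, 2, -2, -2, -2; Σd² = 26
ρ = 1 − 6Σd² / [n(n²−1)] = 1 − 6×26 / (6×35) = 1 − 156/210 ≈ 0.257

0.257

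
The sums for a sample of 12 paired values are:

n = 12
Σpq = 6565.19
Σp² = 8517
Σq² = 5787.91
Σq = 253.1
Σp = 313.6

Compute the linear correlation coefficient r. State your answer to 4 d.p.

-0.1293

r = (nΣpq − ΣpΣq) / √[(nΣp² − (Σp)²)(nΣq² − (Σq)²)]
Numerator: 12×6565.19 − 313.6×253.1 = -589.88
Denominator: √[(102204 − 98344.96)(69454.92 − 64059.61)] = √[3859.04 × 5395.31] = 4562.9724
r = -589.88 / 4562.9724 ≈ -0.1293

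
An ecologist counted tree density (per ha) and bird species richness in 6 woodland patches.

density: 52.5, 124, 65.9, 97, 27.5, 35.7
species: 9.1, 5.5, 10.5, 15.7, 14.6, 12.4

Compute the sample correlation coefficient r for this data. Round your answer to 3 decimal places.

-0.474

n = 6, Σx = 402.6, Σy = 67.8, Σx² = 33914.8, Σy² = 836.72, Σxy = 4218.78
nΣxy − ΣxΣy = 25312.68 − 27296.28 = -1983.6
nΣx² − (Σx)² = 203488.8 − 162086.76 = 41402.04; nΣy² − (Σy)² = 5020.32 − 4596.84 = 423.48
r = -1983.6 / √(41402.04 × 423.48) = -1983.6 / 4187.2349 ≈ -0.474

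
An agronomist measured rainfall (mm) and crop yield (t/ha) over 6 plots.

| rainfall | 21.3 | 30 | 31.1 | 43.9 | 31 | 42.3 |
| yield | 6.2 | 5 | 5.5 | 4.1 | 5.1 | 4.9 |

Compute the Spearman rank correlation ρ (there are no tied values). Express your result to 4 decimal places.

-0.7714

Rank rainfall: 1, 2, 4, 6, 3, 5
Rank yield: 6, 3, 5, 1, 4, 2
d = rank(rainfall) − rank(yield): -5, -1, -1, 5, -1, 3; Σd² = 62
ρ = 1 − 6Σd² / [n(n²−1)] = 1 − 6×62 / (6×35) = 1 − 372/210 ≈ -0.7714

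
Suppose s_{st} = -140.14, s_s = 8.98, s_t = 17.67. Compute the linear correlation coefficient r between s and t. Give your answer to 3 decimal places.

r = Cov(s,t) / (s_s · s_t) = -140.14 / (8.98 × 17.67)
  = -140.14 / 158.6766 ≈ -0.883

-0.883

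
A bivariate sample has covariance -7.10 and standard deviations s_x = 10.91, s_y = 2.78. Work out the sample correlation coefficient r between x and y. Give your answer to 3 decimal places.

-0.234

r = Cov(x,y) / (s_x · s_y) = -7.10 / (10.91 × 2.78)
  = -7.10 / 30.3298 ≈ -0.234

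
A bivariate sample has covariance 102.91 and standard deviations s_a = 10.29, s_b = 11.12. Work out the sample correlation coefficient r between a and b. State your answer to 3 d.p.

0.899

r = Cov(a,b) / (s_a · s_b) = 102.91 / (10.29 × 11.12)
  = 102.91 / 114.4248 ≈ 0.899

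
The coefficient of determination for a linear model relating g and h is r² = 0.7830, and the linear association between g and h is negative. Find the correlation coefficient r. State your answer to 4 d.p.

|r| = √0.7830 = 0.8849
The association is negative, so r = −0.8849.

-0.8849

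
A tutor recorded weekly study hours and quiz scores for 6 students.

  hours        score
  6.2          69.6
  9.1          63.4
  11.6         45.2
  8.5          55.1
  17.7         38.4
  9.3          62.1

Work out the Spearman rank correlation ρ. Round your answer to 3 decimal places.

Rank hours: 1, 3, 5, 2, 6, 4
Rank score: 6, 5, 2, 3, 1, 4
d = rank(hours) − rank(score): -5, -2, 3, -1, 5, 0; Σd² = 64
ρ = 1 − 6Σd² / [n(n²−1)] = 1 − 6×64 / (6×35) = 1 − 384/210 ≈ -0.829

-0.829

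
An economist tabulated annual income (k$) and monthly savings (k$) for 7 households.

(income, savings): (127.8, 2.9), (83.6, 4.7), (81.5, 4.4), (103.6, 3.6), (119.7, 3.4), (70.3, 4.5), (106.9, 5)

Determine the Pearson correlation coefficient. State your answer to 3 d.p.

n = 7, Σx = 693.4, Σy = 28.5, Σx² = 71394.8, Σy² = 119.63, Σxy = 2752.93
nΣxy − ΣxΣy = 19270.51 − 19761.9 = -491.39
nΣx² − (Σx)² = 499763.6 − 480803.56 = 18960.04; nΣy² − (Σy)² = 837.41 − 812.25 = 25.16
r = -491.39 / √(18960.04 × 25.16) = -491.39 / 690.6769 ≈ -0.711

-0.711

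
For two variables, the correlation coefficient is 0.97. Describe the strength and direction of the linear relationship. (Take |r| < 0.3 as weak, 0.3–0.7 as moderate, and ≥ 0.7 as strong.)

r = 0.97 > 0 so the relationship is positive.
|r| = 0.97, which falls in the strong range.

strong positive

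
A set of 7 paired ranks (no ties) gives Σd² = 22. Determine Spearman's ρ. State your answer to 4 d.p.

ρ = 1 − 6Σd² / [n(n²−1)] = 1 − 6×22 / (7×48)
  = 1 − 132/336 = 1 − 0.39286 ≈ 0.6071

0.6071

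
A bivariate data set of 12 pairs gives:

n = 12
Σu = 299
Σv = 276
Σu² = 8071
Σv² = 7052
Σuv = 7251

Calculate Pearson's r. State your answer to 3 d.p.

0.566

r = (nΣuv − ΣuΣv) / √[(nΣu² − (Σu)²)(nΣv² − (Σv)²)]
Numerator: 12×7251 − 299×276 = 4488
Denominator: √[(96852 − 89401)(84624 − 76176)] = √[7451 × 8448] = 7933.8545
r = 4488 / 7933.8545 ≈ 0.566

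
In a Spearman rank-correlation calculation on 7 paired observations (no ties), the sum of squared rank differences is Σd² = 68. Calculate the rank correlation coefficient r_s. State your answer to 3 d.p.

ρ = 1 − 6Σd² / [n(n²−1)] = 1 − 6×68 / (7×48)
  = 1 − 408/336 = 1 − 1.2143 ≈ -0.214

-0.214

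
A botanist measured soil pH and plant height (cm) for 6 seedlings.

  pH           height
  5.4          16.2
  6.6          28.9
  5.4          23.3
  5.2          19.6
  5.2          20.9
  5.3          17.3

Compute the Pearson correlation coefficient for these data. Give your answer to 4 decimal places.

0.8158

n = 6, Σx = 33.1, Σy = 126.2, Σx² = 184.05, Σy² = 2760.8, Σxy = 706.33
nΣxy − ΣxΣy = 4237.98 − 4177.22 = 60.76
nΣx² − (Σx)² = 1104.3 − 1095.61 = 8.69; nΣy² − (Σy)² = 16564.8 − 15926.44 = 638.36
r = 60.76 / √(8.69 × 638.36) = 60.76 / 74.4805 ≈ 0.8158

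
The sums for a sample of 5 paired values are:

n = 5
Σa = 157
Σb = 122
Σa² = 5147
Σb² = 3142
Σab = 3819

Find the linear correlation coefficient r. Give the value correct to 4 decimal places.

r = (nΣab − ΣaΣb) / √[(nΣa² − (Σa)²)(nΣb² − (Σb)²)]
Numerator: 5×3819 − 157×122 = -59
Denominator: √[(25735 − 24649)(15710 − 14884)] = √[1086 × 826] = 947.1198
r = -59 / 947.1198 ≈ -0.0623

-0.0623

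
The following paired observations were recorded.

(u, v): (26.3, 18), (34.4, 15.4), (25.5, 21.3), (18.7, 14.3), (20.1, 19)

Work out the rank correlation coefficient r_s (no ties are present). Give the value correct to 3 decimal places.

Rank u: 4, 5, 3, 1, 2
Rank v: 3, 2, 5, 1, 4
d = rank(u) − rank(v): 1, 3, -2, 0, -2; Σd² = 18
ρ = 1 − 6Σd² / [n(n²−1)] = 1 − 6×18 / (5×24) = 1 − 108/120 ≈ 0.100

0.100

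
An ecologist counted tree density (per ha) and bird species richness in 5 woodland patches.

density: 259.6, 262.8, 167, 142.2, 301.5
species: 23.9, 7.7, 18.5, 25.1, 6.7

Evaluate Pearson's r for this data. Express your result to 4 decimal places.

n = 5, Σx = 1133.1, Σy = 81.9, Σx² = 275468.09, Σy² = 1647.65, Σxy = 16906.77
nΣxy − ΣxΣy = 84533.85 − 92800.89 = -8267.04
nΣx² − (Σx)² = 1377340.45 − 1283915.61 = 93424.84; nΣy² − (Σy)² = 8238.25 − 6707.61 = 1530.64
r = -8267.04 / √(93424.84 × 1530.64) = -8267.04 / 11958.2523 ≈ -0.6913

-0.6913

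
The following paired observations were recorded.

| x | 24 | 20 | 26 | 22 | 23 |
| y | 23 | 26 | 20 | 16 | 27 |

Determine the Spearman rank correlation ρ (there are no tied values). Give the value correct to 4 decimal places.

Rank x: 4, 1, 5, 2, 3
Rank y: 3, 4, 2, 1, 5
d = rank(x) − rank(y): 1, -3, 3, 1, -2; Σd² = 24
ρ = 1 − 6Σd² / [n(n²−1)] = 1 − 6×24 / (5×24) = 1 − 144/120 ≈ -0.2000

-0.2000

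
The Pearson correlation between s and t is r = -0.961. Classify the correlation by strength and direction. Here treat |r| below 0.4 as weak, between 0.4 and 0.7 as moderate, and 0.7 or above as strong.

strong negative

r = -0.961 < 0 so the relationship is negative.
|r| = 0.961, which falls in the strong range.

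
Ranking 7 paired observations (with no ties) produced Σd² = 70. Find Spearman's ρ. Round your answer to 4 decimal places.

ρ = 1 − 6Σd² / [n(n²−1)] = 1 − 6×70 / (7×48)
  = 1 − 420/336 = 1 − 1.25000 ≈ -0.2500

-0.2500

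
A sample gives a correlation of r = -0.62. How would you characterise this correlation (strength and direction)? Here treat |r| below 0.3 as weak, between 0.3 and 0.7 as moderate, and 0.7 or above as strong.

moderate negative

r = -0.62 < 0 so the relationship is negative.
|r| = 0.62, which falls in the moderate range.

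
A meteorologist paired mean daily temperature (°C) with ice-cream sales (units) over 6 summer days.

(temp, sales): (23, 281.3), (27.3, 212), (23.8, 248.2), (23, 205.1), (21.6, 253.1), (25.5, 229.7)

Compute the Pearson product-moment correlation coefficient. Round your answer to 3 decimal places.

-0.506

n = 6, Σx = 144.2, Σy = 1429.4, Σx² = 3486.54, Σy² = 344564.64, Σxy = 34206.27
nΣxy − ΣxΣy = 205237.62 − 206119.48 = -881.86
nΣx² − (Σx)² = 20919.24 − 20793.64 = 125.6; nΣy² − (Σy)² = 2067387.84 − 2043184.36 = 24203.48
r = -881.86 / √(125.6 × 24203.48) = -881.86 / 1743.5473 ≈ -0.506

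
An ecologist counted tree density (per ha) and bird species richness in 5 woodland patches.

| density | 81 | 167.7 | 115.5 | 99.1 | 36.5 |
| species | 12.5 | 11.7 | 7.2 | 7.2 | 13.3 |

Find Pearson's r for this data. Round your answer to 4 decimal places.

-0.3218

n = 5, Σx = 499.8, Σy = 51.9, Σx² = 59177.6, Σy² = 573.71, Σxy = 5005.16
nΣxy − ΣxΣy = 25025.8 − 25939.62 = -913.82
nΣx² − (Σx)² = 295888 − 249800.04 = 46087.96; nΣy² − (Σy)² = 2868.55 − 2693.61 = 174.94
r = -913.82 / √(46087.96 × 174.94) = -913.82 / 2839.4767 ≈ -0.3218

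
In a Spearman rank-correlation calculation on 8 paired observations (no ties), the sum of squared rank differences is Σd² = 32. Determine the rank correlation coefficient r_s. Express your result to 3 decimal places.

0.619

ρ = 1 − 6Σd² / [n(n²−1)] = 1 − 6×32 / (8×63)
  = 1 − 192/504 = 1 − 0.3810 ≈ 0.619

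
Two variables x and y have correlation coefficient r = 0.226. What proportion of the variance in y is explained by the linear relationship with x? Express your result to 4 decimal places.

0.0511

r² = (0.226)² = 0.0511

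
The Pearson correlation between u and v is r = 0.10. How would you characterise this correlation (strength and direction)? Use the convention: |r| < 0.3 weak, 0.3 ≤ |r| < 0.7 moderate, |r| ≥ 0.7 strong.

weak positive

r = 0.10 > 0 so the relationship is positive.
|r| = 0.10, which falls in the weak range.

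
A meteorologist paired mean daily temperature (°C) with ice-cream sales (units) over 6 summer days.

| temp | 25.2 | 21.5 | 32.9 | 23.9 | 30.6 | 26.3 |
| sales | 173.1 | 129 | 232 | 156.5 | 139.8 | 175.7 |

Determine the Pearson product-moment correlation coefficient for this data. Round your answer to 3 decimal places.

n = 6, Σx = 160.4, Σy = 1006.1, Σx² = 4378.96, Σy² = 175335.39, Σxy = 27407.56
nΣxy − ΣxΣy = 164445.36 − 161378.44 = 3066.92
nΣx² − (Σx)² = 26273.76 − 25728.16 = 545.6; nΣy² − (Σy)² = 1052012.34 − 1012237.21 = 39775.13
r = 3066.92 / √(545.6 × 39775.13) = 3066.92 / 4658.4666 ≈ 0.658

0.658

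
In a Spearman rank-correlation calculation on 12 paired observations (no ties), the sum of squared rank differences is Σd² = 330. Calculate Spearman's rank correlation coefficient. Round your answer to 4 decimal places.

-0.1538

ρ = 1 − 6Σd² / [n(n²−1)] = 1 − 6×330 / (12×143)
  = 1 − 1980/1716 = 1 − 1.15385 ≈ -0.1538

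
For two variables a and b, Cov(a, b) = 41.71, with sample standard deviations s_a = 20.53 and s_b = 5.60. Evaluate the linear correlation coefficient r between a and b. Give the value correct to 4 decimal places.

0.3628

r = Cov(a,b) / (s_a · s_b) = 41.71 / (20.53 × 5.60)
  = 41.71 / 114.9680 ≈ 0.3628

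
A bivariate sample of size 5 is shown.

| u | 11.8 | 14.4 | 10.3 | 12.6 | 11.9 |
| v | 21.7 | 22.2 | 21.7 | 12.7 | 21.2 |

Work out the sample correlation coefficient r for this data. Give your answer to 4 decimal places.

-0.0977

n = 5, Σu = 61, Σv = 99.5, Σu² = 753.06, Σv² = 2045.35, Σuv = 1211.55
nΣuv − ΣuΣv = 6057.75 − 6069.5 = -11.75
nΣu² − (Σu)² = 3765.3 − 3721 = 44.3; nΣv² − (Σv)² = 10226.75 − 9900.25 = 326.5
r = -11.75 / √(44.3 × 326.5) = -11.75 / 120.2662 ≈ -0.0977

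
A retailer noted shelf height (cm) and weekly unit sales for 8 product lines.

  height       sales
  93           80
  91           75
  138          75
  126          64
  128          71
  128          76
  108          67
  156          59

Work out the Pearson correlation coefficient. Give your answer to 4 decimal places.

-0.6108

n = 8, Σx = 968, Σy = 567, Σx² = 120618, Σy² = 40533, Σxy = 67935
nΣxy − ΣxΣy = 543480 − 548856 = -5376
nΣx² − (Σx)² = 964944 − 937024 = 27920; nΣy² − (Σy)² = 324264 − 321489 = 2775
r = -5376 / √(27920 × 2775) = -5376 / 8802.1588 ≈ -0.6108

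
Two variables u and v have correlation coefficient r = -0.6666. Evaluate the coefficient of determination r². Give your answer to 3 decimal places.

0.444

r² = (-0.6666)² = 0.444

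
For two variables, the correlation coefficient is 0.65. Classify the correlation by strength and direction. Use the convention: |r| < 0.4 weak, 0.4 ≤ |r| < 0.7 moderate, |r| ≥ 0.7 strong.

moderate positive

r = 0.65 > 0 so the relationship is positive.
|r| = 0.65, which falls in the moderate range.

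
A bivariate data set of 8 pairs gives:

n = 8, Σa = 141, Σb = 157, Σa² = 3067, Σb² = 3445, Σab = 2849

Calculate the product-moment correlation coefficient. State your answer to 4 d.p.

0.1779

r = (nΣab − ΣaΣb) / √[(nΣa² − (Σa)²)(nΣb² − (Σb)²)]
Numerator: 8×2849 − 141×157 = 655
Denominator: √[(24536 − 19881)(27560 − 24649)] = √[4655 × 2911] = 3681.1282
r = 655 / 3681.1282 ≈ 0.1779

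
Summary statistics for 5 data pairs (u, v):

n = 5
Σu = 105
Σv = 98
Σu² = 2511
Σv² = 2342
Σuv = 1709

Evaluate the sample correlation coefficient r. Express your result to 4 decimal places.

-0.9721

r = (nΣuv − ΣuΣv) / √[(nΣu² − (Σu)²)(nΣv² − (Σv)²)]
Numerator: 5×1709 − 105×98 = -1745
Denominator: √[(12555 − 11025)(11710 − 9604)] = √[1530 × 2106] = 1795.0432
r = -1745 / 1795.0432 ≈ -0.9721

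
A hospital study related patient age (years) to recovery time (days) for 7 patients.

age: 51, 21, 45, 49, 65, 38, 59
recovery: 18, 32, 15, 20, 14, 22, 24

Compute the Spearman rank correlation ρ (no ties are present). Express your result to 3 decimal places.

-0.536

Rank age: 5, 1, 3, 4, 7, 2, 6
Rank recovery: 3, 7, 2, 4, 1, 5, 6
d = rank(age) − rank(recovery): 2, -6, 1, 0, 6, -3, 0; Σd² = 86
ρ = 1 − 6Σd² / [n(n²−1)] = 1 − 6×86 / (7×48) = 1 − 516/336 ≈ -0.536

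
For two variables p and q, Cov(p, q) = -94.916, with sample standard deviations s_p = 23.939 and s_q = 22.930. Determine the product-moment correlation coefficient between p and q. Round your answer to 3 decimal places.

r = Cov(p,q) / (s_p · s_q) = -94.916 / (23.939 × 22.930)
  = -94.916 / 548.9213 ≈ -0.173

-0.173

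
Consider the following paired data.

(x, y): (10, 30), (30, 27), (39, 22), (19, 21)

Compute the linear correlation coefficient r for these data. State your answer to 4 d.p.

-0.5150

n = 4, Σx = 98, Σy = 100, Σx² = 2882, Σy² = 2554, Σxy = 2367
nΣxy − ΣxΣy = 9468 − 9800 = -332
nΣx² − (Σx)² = 11528 − 9604 = 1924; nΣy² − (Σy)² = 10216 − 10000 = 216
r = -332 / √(1924 × 216) = -332 / 644.6580 ≈ -0.5150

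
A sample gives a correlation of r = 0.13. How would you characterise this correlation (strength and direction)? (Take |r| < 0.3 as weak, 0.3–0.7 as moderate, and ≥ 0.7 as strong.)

weak positive

r = 0.13 > 0 so the relationship is positive.
|r| = 0.13, which falls in the weak range.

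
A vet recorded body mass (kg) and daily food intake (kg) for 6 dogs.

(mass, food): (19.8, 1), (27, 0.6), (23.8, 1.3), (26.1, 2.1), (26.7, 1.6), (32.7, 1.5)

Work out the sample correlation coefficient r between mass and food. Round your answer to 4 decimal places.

0.2545

n = 6, Σx = 156.1, Σy = 8.1, Σx² = 4150.87, Σy² = 12.27, Σxy = 213.52
nΣxy − ΣxΣy = 1281.12 − 1264.41 = 16.71
nΣx² − (Σx)² = 24905.22 − 24367.21 = 538.01; nΣy² − (Σy)² = 73.62 − 65.61 = 8.01
r = 16.71 / √(538.01 × 8.01) = 16.71 / 65.6465 ≈ 0.2545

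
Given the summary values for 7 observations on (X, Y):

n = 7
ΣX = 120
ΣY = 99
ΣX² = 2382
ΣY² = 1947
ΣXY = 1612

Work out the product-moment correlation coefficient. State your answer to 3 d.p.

-0.202

r = (nΣXY − ΣXΣY) / √[(nΣX² − (ΣX)²)(nΣY² − (ΣY)²)]
Numerator: 7×1612 − 120×99 = -596
Denominator: √[(16674 − 14400)(13629 − 9801)] = √[2274 × 3828] = 2950.4020
r = -596 / 2950.4020 ≈ -0.202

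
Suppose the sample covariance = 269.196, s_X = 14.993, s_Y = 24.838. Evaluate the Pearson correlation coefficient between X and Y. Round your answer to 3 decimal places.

r = Cov(X,Y) / (s_X · s_Y) = 269.196 / (14.993 × 24.838)
  = 269.196 / 372.3961 ≈ 0.723

0.723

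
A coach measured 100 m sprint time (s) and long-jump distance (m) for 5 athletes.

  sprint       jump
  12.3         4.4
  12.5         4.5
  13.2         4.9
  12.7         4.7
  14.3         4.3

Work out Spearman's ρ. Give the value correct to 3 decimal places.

Rank sprint: 1, 2, 4, 3, 5
Rank jump: 2, 3, 5, 4, 1
d = rank(sprint) − rank(jump): -1, -1, -1, -1, 4; Σd² = 20
ρ = 1 − 6Σd² / [n(n²−1)] = 1 − 6×20 / (5×24) = 1 − 120/120 ≈ 0.000

0.000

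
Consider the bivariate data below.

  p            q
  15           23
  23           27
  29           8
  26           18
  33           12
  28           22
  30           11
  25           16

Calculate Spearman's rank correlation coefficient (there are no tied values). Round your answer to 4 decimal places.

-0.7857

Rank p: 1, 2, 6, 4, 8, 5, 7, 3
Rank q: 7, 8, 1, 5, 3, 6, 2, 4
d = rank(p) − rank(q): -6, -6, 5, -1, 5, -1, 5, -1; Σd² = 150
ρ = 1 − 6Σd² / [n(n²−1)] = 1 − 6×150 / (8×63) = 1 − 900/504 ≈ -0.7857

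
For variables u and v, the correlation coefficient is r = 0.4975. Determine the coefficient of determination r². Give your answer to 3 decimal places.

r² = (0.4975)² = 0.248

0.248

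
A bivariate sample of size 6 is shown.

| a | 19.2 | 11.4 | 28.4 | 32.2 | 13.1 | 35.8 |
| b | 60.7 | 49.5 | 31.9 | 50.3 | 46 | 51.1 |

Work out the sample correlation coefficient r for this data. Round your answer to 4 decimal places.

-0.1508

n = 6, Σa = 140.1, Σb = 289.5, Σa² = 3795.25, Σb² = 14409.65, Σab = 6687.34
nΣab − ΣaΣb = 40124.04 − 40558.95 = -434.91
nΣa² − (Σa)² = 22771.5 − 19628.01 = 3143.49; nΣb² − (Σb)² = 86457.9 − 83810.25 = 2647.65
r = -434.91 / √(3143.49 × 2647.65) = -434.91 / 2884.9370 ≈ -0.1508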